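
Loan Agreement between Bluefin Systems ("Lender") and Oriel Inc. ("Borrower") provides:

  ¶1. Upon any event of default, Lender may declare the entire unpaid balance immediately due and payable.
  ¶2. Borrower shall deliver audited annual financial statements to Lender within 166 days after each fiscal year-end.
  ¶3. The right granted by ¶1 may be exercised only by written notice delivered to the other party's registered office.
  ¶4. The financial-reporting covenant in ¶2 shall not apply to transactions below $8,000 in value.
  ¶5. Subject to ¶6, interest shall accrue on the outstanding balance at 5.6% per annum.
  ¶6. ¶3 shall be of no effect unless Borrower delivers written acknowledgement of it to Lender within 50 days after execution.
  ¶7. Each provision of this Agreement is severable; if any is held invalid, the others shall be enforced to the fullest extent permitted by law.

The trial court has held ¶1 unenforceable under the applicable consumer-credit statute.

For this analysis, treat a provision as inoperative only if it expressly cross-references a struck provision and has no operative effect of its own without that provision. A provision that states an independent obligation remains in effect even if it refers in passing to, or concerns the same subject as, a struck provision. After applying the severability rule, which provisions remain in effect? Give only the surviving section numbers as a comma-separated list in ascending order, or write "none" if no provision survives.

¶1 is struck. ¶3 operates only by reference to ¶1, so it falls with ¶1. ¶6 operates only by reference to ¶3, so it falls with ¶3. Although ¶5 refers to ¶6, its operative terms do not depend on ¶6, so it remains in effect. ¶7 is a severability clause and preserves every provision that can still be given independent effect. The provisions still in force are ¶2, ¶4, ¶5, and ¶7.

2, 4, 5, 7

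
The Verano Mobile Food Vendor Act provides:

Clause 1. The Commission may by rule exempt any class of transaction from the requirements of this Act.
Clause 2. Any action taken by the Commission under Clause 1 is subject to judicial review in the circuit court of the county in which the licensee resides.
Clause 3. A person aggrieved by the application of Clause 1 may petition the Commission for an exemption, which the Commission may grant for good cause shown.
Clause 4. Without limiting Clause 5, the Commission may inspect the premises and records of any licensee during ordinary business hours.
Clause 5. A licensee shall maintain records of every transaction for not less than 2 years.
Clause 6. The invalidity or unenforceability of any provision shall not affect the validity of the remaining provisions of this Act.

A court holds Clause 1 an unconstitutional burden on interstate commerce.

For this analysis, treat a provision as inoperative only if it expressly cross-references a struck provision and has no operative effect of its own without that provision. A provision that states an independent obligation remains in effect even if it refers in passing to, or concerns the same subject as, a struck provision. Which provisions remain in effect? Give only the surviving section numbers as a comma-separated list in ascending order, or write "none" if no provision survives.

4, 5, 6

Clause 1 is struck. Clause 2 merely fixes the judicial-review right for Clause 1; with Clause 1 gone it has nothing to operate on and falls away. The only function of Clause 3 is the exemption procedure for Clause 1, so it cannot stand once Clause 1 is removed. Clause 6 is a severability clause and preserves every provision that can still be given independent effect. The provisions still in force are Clause 4, Clause 5, and Clause 6.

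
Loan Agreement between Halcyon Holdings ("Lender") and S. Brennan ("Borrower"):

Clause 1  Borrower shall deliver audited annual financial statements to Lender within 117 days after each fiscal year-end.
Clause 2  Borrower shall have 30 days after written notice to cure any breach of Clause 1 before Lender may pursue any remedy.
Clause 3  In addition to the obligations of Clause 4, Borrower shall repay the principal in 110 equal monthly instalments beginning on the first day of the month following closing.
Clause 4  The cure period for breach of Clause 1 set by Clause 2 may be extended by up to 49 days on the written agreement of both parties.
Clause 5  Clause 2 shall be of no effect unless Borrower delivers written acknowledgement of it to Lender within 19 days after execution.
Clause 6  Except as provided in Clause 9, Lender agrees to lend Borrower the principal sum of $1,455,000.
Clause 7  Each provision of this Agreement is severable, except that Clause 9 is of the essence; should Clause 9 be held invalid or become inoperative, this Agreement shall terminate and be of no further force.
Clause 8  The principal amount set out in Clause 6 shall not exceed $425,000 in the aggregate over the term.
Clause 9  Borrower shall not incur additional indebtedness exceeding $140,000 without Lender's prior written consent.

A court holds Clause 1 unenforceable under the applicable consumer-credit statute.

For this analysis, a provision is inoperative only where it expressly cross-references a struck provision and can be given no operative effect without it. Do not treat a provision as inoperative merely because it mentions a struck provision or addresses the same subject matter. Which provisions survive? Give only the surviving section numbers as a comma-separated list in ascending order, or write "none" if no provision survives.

Clause 1 is struck. The only function of Clause 2 is the cure period for breach of Clause 1, so it cannot stand once Clause 1 is removed. The whole of Clause 4 is the extension of the cure period for breach of Clause 1, defined by reference to Clause 2, so Clause 4 cannot stand once Clause 2 is removed. Clause 5 has no operative effect of its own apart from Clause 2 and is therefore inoperative. Clause 3 mentions Clause 4 but its own obligation stands independently of Clause 4, so Clause 3 is not affected. Clause 7 makes Clause 9 an essential term, but Clause 9 is unaffected, so the severability proviso in Clause 7 preserves the remaining provisions. That leaves Clause 3, Clause 6, Clause 7, Clause 8, and Clause 9 in effect.

3, 6, 7, 8, 9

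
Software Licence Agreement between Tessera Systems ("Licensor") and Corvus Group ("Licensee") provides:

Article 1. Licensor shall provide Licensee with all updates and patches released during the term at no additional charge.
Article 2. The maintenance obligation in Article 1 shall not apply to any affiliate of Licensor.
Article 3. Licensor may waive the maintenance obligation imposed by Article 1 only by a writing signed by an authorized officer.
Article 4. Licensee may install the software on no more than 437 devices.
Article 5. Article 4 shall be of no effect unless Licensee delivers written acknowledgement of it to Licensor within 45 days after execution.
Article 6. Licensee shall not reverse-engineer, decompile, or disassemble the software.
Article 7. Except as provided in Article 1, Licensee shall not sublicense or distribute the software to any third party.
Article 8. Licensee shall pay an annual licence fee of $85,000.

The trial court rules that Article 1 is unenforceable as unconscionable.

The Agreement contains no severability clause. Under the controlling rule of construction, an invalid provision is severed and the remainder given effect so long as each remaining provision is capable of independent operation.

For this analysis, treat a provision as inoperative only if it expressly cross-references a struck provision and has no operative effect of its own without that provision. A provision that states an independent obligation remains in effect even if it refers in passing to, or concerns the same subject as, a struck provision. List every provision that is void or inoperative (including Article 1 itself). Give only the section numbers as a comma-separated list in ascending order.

Article 1 is struck. The whole of Article 2 is the carve-out from the maintenance obligation, defined by reference to Article 1, so Article 2 cannot stand once Article 1 is removed. Article 3 has no operative effect of its own apart from Article 1 and is therefore inoperative. Although Article 7 refers to Article 1, its operative terms do not depend on Article 1, so it remains in effect. With no severability clause, the stated default rule severs what cannot stand and enforces each remaining provision that can operate on its own. The provisions still in force are Article 4, Article 5, Article 6, Article 7, and Article 8.

1, 2, 3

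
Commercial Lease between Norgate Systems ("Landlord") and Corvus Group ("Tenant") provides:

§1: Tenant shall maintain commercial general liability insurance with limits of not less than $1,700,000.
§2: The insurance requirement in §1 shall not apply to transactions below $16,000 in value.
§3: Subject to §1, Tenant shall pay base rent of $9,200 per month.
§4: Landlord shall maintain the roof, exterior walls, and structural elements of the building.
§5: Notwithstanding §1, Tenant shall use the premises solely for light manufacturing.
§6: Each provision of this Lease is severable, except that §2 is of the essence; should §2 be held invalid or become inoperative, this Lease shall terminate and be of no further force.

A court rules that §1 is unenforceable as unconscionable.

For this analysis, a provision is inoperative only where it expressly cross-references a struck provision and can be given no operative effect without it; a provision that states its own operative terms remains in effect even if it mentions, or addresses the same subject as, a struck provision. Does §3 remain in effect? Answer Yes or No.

No

§1 is struck. §2 does nothing except set the carve-out from the insurance requirement by reference to §1; with §1 gone it has no independent effect and is inoperative. §6 makes §2 an essential term, and §2 has been rendered inoperative by the cascade; under §6, the entire Lease is therefore void. No provision of the Lease survives. §3 is among the inoperative provisions, so the answer is no.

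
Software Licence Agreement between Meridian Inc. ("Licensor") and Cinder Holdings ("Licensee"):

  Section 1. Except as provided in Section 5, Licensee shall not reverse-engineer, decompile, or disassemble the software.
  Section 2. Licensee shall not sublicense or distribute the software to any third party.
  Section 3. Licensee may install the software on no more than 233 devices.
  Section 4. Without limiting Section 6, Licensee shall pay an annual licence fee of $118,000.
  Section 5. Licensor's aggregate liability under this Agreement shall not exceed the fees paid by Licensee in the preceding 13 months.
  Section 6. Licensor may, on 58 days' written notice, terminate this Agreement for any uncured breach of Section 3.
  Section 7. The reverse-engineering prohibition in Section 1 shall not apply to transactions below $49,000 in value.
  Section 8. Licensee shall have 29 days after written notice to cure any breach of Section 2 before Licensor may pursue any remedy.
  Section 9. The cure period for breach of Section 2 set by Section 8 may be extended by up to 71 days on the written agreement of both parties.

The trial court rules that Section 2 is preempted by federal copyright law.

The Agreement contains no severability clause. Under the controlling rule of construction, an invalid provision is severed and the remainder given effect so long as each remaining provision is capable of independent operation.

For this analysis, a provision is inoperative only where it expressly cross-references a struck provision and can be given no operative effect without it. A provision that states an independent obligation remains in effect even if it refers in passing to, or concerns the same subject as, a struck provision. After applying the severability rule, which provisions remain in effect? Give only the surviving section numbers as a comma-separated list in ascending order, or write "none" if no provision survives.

Section 2 is struck. Section 8 merely fixes the cure period for breach of Section 2; with Section 2 gone it has nothing to operate on and falls away. Section 9 operates only by reference to Section 8, so it falls with Section 8. Under the stated default rule, only provisions that cannot operate independently fall away; the rest are enforced. That leaves Section 1, Section 3, Section 4, Section 5, Section 6, and Section 7 in effect.

1, 3, 4, 5, 6, 7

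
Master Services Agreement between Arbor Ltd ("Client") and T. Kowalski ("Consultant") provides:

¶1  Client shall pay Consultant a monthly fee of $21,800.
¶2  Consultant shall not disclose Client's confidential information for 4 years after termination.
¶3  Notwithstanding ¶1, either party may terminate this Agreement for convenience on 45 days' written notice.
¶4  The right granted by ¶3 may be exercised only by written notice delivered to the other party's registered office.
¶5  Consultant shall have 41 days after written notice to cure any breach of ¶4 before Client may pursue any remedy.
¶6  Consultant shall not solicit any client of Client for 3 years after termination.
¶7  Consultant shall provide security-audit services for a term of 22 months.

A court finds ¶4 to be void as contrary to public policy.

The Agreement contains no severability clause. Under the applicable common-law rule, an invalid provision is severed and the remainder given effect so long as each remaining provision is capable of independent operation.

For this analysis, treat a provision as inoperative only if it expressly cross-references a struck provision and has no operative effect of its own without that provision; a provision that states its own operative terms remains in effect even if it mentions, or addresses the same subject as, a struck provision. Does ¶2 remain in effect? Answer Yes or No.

Yes

¶4 is struck. ¶5 has no operative effect of its own apart from ¶4 and is therefore inoperative. Under the stated default rule, only provisions that cannot operate independently fall away; the rest are enforced. That leaves ¶1, ¶2, ¶3, ¶6, and ¶7 in effect. ¶2 is among the surviving provisions, so the answer is yes.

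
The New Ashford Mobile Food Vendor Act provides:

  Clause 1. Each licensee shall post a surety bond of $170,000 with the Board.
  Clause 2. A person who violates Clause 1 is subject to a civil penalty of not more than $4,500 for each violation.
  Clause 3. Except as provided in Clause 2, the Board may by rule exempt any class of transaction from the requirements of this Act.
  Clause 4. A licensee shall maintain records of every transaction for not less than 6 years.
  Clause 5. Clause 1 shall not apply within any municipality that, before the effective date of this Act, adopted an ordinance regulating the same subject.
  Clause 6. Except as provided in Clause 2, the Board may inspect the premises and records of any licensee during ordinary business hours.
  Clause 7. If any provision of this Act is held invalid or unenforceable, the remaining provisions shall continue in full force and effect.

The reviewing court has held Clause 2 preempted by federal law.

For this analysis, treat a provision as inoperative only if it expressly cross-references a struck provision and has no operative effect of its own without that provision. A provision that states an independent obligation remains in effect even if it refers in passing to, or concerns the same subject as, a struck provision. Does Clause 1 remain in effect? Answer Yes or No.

Yes

Clause 2 is struck. Although Clause 3 refers to Clause 2, its operative terms do not depend on Clause 2, so it remains in effect. Although Clause 6 refers to Clause 2, its operative terms do not depend on Clause 2, so it remains in effect. Nothing else in the Act is defined by reference to Clause 2. Clause 7 is a severability clause and preserves every provision that can still be given independent effect. Clause 1, Clause 3, Clause 4, Clause 5, Clause 6, and Clause 7 remain in effect. Clause 1 is among the surviving provisions, so the answer is yes.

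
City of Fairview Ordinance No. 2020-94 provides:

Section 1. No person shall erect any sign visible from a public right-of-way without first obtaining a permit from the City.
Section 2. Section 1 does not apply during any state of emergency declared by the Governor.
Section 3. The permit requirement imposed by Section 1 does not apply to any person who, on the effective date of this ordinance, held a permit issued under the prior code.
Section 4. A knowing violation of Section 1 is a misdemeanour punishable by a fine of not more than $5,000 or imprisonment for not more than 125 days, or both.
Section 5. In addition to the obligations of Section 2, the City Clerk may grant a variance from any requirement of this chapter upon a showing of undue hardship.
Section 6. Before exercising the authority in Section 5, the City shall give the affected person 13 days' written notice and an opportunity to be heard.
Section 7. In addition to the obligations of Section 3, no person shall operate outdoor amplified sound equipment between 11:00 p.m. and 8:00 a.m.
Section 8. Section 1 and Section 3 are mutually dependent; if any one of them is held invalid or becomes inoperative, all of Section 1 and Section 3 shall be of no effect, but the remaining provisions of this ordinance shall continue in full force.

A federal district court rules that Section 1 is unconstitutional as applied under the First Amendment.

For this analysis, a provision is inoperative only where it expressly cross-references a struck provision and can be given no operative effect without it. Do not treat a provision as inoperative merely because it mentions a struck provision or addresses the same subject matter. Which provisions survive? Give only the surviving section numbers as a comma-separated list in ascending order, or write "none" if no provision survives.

5, 6, 7, 8

Section 1 is struck. Section 2 has no operative effect of its own apart from Section 1 and is therefore inoperative. Section 3 merely fixes the grandfather exemption from Section 1; with Section 1 gone it has nothing to operate on and falls away. The only function of Section 4 is the criminal penalty for violating Section 1, so it cannot stand once Section 1 is removed. Section 5 mentions Section 2 but its own obligation stands independently of Section 2, so Section 5 is not affected. Section 7 mentions Section 3 but its own obligation stands independently of Section 3, so Section 7 is not affected. Section 8 declares Section 1 and Section 3 mutually dependent; since one of them has fallen, all of them are of no effect. The remainder continues in force under Section 8. The provisions still in force are Section 5, Section 6, Section 7, and Section 8.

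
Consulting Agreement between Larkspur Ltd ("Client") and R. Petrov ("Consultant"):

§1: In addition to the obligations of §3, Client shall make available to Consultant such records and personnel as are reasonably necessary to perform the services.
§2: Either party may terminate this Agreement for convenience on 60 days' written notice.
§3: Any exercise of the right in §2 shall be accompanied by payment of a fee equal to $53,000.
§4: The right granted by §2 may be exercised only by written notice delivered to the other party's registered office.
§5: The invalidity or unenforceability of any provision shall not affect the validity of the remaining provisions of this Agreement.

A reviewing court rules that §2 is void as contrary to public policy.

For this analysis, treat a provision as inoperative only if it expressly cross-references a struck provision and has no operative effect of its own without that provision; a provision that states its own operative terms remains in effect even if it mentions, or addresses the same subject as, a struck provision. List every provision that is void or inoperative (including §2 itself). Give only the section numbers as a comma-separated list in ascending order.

§2 is struck. §3 has no operative effect of its own apart from §2 and is therefore inoperative. §4 has no operative effect of its own apart from §2 and is therefore inoperative. Although §1 refers to §3, its operative terms do not depend on §3, so it remains in effect. §5 is a severability clause and preserves every provision that can still be given independent effect. That leaves §1 and §5 in effect.

2, 3, 4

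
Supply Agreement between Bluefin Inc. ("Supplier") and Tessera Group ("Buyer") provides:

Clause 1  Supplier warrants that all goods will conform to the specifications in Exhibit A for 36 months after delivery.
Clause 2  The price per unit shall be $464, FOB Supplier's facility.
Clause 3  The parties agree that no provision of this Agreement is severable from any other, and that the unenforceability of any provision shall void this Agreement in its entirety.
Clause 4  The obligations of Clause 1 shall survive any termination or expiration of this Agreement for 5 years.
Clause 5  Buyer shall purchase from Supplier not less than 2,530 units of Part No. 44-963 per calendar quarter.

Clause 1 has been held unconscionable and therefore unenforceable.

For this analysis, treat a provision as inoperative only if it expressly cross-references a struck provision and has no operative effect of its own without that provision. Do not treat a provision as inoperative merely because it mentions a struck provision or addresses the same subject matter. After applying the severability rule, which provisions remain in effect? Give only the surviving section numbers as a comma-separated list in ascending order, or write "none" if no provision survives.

none

Clause 1 is struck. The only function of Clause 4 is the survival period for Clause 1, so it cannot stand once Clause 1 is removed. Clause 3 provides that the Agreement is not severable, so the invalidity of any one provision voids the entire Agreement. No provision of the Agreement survives.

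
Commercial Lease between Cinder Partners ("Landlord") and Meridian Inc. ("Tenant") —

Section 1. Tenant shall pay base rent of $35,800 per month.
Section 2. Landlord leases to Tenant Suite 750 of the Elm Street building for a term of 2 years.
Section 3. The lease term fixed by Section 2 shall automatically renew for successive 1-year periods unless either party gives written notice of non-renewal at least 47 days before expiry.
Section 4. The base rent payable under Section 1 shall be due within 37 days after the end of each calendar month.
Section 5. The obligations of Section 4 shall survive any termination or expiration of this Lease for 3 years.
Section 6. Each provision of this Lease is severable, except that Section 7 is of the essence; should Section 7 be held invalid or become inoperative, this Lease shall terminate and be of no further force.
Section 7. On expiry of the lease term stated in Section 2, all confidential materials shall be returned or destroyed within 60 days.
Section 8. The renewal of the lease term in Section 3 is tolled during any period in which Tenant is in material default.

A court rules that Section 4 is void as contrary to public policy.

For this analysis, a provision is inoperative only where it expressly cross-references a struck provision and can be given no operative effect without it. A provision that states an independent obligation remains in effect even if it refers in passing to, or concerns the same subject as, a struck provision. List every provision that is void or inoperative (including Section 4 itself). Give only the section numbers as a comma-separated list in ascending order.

4, 5

Section 4 is struck. The only function of Section 5 is the survival period for Section 4, so it cannot stand once Section 4 is removed. Section 6 makes Section 7 an essential term, but Section 7 is unaffected, so the severability proviso in Section 6 preserves the remaining provisions. The provisions still in force are Section 1, Section 2, Section 3, Section 6, Section 7, and Section 8.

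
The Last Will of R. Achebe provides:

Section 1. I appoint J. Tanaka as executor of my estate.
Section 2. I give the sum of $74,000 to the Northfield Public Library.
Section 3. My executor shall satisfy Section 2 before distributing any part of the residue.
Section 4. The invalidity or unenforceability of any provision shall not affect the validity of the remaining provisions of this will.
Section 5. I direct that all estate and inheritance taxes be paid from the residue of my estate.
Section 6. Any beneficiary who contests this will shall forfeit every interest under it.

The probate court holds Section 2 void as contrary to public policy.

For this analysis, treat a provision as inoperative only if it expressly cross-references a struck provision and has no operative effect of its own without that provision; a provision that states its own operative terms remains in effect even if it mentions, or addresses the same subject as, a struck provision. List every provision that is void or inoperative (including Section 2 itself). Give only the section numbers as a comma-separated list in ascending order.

Section 2 is struck. The only function of Section 3 is the priority direction for Section 2, so it cannot stand once Section 2 is removed. Section 4 is a severability clause and preserves every provision that can still be given independent effect. Section 1, Section 4, Section 5, and Section 6 remain in effect.

2, 3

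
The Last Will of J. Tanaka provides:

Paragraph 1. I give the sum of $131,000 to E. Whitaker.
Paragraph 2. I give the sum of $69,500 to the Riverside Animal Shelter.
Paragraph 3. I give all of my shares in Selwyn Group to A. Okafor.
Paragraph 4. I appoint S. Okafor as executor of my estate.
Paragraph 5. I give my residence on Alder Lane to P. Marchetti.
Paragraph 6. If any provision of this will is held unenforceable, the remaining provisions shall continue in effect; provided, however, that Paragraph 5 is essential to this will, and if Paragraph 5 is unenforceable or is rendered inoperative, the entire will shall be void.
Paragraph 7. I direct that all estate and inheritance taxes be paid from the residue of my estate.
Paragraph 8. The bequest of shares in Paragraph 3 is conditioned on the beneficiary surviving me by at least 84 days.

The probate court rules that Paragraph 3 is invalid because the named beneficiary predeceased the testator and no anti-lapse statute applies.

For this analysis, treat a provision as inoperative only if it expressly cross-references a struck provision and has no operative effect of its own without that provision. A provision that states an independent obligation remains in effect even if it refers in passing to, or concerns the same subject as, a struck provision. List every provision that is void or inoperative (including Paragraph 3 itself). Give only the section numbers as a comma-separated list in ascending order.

3, 8

Paragraph 3 is struck. Paragraph 8 operates only by reference to Paragraph 3, so it falls with Paragraph 3. Paragraph 6 makes Paragraph 5 an essential term, but Paragraph 5 is unaffected, so the severability proviso in Paragraph 6 preserves the remaining provisions. Paragraph 1, Paragraph 2, Paragraph 4, Paragraph 5, Paragraph 6, and Paragraph 7 remain in effect.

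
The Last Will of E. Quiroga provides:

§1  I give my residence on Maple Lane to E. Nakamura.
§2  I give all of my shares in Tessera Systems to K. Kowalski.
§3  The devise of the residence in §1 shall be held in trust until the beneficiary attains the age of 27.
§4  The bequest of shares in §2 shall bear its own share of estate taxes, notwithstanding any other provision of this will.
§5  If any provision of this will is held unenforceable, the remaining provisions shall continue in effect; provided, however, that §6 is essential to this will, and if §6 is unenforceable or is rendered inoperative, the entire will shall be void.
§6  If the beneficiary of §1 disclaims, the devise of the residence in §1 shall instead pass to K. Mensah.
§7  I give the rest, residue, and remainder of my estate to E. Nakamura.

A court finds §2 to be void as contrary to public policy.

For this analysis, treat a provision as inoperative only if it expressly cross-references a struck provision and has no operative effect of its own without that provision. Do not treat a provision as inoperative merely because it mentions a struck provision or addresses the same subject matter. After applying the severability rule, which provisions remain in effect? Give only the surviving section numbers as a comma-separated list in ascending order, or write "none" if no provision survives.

§2 is struck. §4 operates only by reference to §2, so it falls with §2. §5 makes §6 an essential term, but §6 is unaffected, so the severability proviso in §5 preserves the remaining provisions. §1, §3, §5, §6, and §7 remain in effect.

1, 3, 5, 6, 7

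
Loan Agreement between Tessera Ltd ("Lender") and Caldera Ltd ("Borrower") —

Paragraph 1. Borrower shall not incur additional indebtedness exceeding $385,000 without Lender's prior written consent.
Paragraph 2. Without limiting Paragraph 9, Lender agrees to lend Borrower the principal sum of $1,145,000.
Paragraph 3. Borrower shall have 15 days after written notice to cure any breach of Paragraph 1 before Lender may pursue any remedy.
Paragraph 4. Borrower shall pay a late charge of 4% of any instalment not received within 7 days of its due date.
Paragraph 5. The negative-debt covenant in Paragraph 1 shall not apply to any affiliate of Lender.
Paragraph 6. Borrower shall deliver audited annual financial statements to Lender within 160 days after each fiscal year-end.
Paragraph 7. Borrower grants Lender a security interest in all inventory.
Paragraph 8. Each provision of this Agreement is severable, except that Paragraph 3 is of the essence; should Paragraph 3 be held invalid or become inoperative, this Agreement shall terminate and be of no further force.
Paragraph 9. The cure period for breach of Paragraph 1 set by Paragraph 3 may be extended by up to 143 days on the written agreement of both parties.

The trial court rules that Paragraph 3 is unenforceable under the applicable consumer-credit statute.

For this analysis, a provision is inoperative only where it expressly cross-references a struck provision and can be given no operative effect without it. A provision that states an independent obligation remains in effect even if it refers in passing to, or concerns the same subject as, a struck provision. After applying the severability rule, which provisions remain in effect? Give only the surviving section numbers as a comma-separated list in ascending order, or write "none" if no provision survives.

none

Paragraph 3 is struck. Paragraph 9 has no operative effect of its own apart from Paragraph 3 and is therefore inoperative. Paragraph 8 makes Paragraph 3 an essential term, and Paragraph 3 is the provision held invalid; under Paragraph 8, the entire Agreement is therefore void. No provision of the Agreement survives.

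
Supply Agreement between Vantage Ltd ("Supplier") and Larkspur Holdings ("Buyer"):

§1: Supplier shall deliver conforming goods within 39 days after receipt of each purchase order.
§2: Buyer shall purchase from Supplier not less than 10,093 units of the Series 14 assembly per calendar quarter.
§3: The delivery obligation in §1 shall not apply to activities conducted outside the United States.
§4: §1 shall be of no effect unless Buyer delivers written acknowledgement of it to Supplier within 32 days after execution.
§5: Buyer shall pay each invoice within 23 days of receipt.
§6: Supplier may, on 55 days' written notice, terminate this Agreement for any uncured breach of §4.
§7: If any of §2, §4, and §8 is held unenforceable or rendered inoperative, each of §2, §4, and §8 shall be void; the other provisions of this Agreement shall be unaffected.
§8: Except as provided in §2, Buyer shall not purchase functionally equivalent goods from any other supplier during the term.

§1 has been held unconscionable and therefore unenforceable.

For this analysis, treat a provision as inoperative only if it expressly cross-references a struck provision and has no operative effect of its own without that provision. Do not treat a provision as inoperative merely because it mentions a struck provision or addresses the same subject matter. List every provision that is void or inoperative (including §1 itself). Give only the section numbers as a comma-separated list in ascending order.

§1 is struck. §3 does nothing except set the carve-out from the delivery obligation by reference to §1; with §1 gone it has no independent effect and is inoperative. §4 merely fixes the acknowledgement condition for §1; with §1 gone it has nothing to operate on and falls away. §6 operates only by reference to §4, so it falls with §4. §7 declares §2, §4, and §8 mutually dependent; since one of them has fallen, all of them are of no effect. That brings down §2 and §8 as well. The remainder continues in force under §7. That leaves §5 and §7 in effect.

1, 2, 3, 4, 6, 8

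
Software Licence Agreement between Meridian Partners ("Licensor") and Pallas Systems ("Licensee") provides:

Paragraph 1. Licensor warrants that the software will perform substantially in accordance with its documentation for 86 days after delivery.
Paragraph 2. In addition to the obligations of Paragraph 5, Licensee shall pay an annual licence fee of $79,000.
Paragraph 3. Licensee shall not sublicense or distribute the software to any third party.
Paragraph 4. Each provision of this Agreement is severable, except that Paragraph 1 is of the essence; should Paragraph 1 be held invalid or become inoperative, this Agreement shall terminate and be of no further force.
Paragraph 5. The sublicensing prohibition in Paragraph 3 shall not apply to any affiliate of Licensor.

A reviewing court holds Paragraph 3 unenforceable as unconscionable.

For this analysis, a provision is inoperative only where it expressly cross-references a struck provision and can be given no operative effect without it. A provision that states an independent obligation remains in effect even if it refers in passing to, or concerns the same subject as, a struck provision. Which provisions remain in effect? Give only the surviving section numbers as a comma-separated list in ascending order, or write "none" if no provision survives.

Paragraph 3 is struck. The whole of Paragraph 5 is the carve-out from the sublicensing prohibition, defined by reference to Paragraph 3, so Paragraph 5 cannot stand once Paragraph 3 is removed. Although Paragraph 2 refers to Paragraph 5, its operative terms do not depend on Paragraph 5, so it remains in effect. Paragraph 4 makes Paragraph 1 an essential term, but Paragraph 1 is unaffected, so the severability proviso in Paragraph 4 preserves the remaining provisions. Paragraph 1, Paragraph 2, and Paragraph 4 remain in effect.

1, 2, 4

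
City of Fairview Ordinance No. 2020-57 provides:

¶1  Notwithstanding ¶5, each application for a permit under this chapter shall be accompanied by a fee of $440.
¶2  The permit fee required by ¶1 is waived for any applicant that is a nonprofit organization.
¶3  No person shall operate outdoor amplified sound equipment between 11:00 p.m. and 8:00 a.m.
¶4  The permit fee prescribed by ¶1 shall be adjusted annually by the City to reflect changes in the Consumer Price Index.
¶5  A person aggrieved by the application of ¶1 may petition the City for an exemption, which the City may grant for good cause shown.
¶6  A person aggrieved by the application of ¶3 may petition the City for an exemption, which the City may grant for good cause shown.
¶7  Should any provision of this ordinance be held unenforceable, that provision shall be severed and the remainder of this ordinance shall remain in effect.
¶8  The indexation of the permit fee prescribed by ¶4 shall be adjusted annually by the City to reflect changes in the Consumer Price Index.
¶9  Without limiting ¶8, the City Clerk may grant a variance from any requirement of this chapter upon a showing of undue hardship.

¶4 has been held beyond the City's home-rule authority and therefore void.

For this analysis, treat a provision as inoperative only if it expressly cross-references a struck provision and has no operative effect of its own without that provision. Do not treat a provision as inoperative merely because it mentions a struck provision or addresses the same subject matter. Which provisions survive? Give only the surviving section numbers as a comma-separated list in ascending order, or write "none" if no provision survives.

¶4 is struck. The whole of ¶8 is the indexation of the indexation of the permit fee, defined by reference to ¶4, so ¶8 cannot stand once ¶4 is removed. ¶9 mentions ¶8 but its own obligation stands independently of ¶8, so ¶9 is not affected. ¶7 is a severability clause and preserves every provision that can still be given independent effect. ¶1, ¶2, ¶3, ¶5, ¶6, ¶7, and ¶9 remain in effect.

1, 2, 3, 5, 6, 7, 9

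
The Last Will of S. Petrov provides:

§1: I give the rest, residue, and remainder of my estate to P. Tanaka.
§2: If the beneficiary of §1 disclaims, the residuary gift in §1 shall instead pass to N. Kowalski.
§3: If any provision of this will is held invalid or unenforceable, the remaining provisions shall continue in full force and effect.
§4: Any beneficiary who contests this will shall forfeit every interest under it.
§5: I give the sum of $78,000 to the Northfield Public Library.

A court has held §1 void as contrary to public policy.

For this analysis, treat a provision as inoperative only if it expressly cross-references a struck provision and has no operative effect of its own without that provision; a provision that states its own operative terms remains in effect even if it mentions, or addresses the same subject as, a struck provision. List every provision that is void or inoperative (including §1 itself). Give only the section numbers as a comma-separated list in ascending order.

§1 is struck. §2 operates only by reference to §1, so it falls with §1. Under the severability clause in §3, the remaining provisions continue in force. That leaves §3, §4, and §5 in effect.

1, 2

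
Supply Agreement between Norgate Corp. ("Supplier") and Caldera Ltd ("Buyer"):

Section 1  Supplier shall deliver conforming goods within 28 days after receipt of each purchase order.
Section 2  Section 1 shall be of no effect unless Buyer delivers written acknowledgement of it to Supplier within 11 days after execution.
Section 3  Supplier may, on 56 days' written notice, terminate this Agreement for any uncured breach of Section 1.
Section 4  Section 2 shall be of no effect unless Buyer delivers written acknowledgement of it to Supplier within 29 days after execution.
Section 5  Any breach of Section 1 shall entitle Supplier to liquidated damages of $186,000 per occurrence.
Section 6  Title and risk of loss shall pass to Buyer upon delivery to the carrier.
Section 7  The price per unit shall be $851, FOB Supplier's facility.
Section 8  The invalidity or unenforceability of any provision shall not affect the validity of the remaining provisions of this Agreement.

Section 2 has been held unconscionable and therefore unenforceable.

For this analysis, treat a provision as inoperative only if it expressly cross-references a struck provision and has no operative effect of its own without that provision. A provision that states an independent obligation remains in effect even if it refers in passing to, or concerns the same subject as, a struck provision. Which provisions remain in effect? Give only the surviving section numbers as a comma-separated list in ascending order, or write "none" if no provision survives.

Section 2 is struck. The only function of Section 4 is the acknowledgement condition for Section 2, so it cannot stand once Section 2 is removed. Under the severability clause in Section 8, the remaining provisions continue in force. That leaves Section 1, Section 3, Section 5, Section 6, Section 7, and Section 8 in effect.

1, 3, 5, 6, 7, 8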